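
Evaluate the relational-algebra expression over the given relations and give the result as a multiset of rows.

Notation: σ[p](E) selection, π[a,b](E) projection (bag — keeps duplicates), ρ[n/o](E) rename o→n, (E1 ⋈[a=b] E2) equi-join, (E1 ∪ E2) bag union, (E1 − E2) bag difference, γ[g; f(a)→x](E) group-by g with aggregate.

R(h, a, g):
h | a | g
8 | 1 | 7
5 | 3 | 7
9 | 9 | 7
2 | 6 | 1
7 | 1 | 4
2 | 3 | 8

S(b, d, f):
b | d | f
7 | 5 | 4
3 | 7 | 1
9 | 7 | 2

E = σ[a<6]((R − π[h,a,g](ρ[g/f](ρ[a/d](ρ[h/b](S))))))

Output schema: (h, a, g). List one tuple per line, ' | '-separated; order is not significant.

Stepwise |·|:
  R → 6
  S → 3
  ρ[h/b](S) → 3
  ρ[a/d](ρ[h/b](S)) → 3
  ρ[g/f](ρ[a/d](ρ[h/b](S))) → 3
  π[h,a,g](ρ[g/f](ρ[a/d](ρ[h/b](S)))) → 3
  (R − π[h,a,g](ρ[g/f](ρ[a/d](ρ[h/b](S))))) → 6
  σ[a<6]((R − π[h,a,g](ρ[g/f](ρ[a/d](ρ[h/b](S)))))) → 4

== RESULT ==
h | a | g
2 | 3 | 8
5 | 3 | 7
7 | 1 | 4
8 | 1 | 7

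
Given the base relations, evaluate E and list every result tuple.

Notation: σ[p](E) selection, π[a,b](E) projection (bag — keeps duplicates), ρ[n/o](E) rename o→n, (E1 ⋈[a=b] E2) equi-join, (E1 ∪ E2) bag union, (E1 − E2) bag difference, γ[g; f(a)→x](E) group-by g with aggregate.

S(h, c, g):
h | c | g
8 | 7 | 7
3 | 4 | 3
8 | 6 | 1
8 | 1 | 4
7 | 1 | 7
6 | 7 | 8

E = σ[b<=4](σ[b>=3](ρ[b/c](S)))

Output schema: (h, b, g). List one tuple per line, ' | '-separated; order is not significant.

Stepwise |·|:
  S → 6
  ρ[b/c](S) → 6
  σ[b>=3](ρ[b/c](S)) → 4
  σ[b<=4](σ[b>=3](ρ[b/c](S))) → 1

== RESULT ==
h | b | g
3 | 4 | 3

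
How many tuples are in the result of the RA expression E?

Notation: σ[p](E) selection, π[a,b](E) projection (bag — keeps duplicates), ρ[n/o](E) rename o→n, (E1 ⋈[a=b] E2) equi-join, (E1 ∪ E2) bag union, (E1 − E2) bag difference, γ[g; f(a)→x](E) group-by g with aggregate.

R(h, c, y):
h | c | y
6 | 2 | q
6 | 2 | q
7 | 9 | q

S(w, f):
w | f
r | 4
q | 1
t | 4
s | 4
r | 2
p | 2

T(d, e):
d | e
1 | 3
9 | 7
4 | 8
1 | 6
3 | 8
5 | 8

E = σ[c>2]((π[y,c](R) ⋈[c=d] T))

Row counts bottom-up:
  R → 3
  π[y,c](R) → 3
  T → 6
  (π[y,c](R) ⋈[c=d] T) → 1
  σ[c>2]((π[y,c](R) ⋈[c=d] T)) → 1

|E| = 1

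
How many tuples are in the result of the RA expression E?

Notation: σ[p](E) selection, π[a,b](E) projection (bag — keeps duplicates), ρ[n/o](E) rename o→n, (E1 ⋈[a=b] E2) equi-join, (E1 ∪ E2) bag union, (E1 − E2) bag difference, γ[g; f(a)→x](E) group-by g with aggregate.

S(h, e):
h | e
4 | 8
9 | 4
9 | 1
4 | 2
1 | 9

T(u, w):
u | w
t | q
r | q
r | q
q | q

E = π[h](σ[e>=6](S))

Per-node cardinality:
  S → 5
  σ[e>=6](S) → 2
  π[h](σ[e>=6](S)) → 2

|E| = 2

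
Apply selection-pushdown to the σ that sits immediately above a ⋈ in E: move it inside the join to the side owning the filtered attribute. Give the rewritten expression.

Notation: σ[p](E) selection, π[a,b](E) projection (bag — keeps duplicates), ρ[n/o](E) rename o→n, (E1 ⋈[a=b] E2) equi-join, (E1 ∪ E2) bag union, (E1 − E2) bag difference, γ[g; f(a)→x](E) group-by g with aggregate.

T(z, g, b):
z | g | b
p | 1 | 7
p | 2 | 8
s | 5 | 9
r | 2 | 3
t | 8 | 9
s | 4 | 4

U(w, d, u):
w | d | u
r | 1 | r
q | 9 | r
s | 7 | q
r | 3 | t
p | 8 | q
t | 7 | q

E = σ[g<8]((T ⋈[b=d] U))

σ filters on g, owned by the left side.
E' = (σ[g<8](T) ⋈[b=d] U)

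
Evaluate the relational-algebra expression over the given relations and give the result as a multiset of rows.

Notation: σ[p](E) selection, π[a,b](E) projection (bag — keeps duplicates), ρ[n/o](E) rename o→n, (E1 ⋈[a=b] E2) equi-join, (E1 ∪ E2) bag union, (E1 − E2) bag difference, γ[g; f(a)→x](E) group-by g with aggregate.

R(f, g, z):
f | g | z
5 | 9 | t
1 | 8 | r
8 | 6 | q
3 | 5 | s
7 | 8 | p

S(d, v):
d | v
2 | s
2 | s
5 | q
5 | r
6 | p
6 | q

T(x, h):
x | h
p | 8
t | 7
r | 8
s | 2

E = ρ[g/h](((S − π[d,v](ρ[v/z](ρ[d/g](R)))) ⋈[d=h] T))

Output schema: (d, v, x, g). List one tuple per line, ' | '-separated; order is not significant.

Stepwise |·|:
  S → 6
  R → 5
  ρ[d/g](R) → 5
  ρ[v/z](ρ[d/g](R)) → 5
  π[d,v](ρ[v/z](ρ[d/g](R))) → 5
  (S − π[d,v](ρ[v/z](ρ[d/g](R)))) → 5
  T → 4
  ((S − π[d,v](ρ[v/z](ρ[d/g](R)))) ⋈[d=h] T) → 2
  ρ[g/h](((S − π[d,v](ρ[v/z](ρ[d/g](R)))) ⋈[d=h] T)) → 2

== RESULT ==
d | v | x | g
2 | s | s | 2
2 | s | s | 2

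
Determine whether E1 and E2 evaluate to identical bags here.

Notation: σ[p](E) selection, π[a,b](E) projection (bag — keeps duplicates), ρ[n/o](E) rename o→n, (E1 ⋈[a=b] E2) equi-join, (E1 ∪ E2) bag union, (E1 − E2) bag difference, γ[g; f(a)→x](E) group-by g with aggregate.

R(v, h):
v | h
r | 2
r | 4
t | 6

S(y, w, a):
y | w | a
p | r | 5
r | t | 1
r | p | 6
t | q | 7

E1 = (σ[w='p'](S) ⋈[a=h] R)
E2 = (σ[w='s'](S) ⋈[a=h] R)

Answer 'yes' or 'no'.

E1 stepwise |·|:
  S → 4
  σ[w='p'](S) → 1
  R → 3
  (σ[w='p'](S) ⋈[a=h] R) → 1
E2 stepwise |·|:
  S → 4
  σ[w='s'](S) → 0
  R → 3
  (σ[w='s'](S) ⋈[a=h] R) → 0

E1 result:
y | w | a | v | h
r | p | 6 | t | 6
E2 result:
y | w | a | v | h
(0 rows)
Witness: ('r', 'p', 6, 't', 6) appears 1× in E1 but 0× in E2.

no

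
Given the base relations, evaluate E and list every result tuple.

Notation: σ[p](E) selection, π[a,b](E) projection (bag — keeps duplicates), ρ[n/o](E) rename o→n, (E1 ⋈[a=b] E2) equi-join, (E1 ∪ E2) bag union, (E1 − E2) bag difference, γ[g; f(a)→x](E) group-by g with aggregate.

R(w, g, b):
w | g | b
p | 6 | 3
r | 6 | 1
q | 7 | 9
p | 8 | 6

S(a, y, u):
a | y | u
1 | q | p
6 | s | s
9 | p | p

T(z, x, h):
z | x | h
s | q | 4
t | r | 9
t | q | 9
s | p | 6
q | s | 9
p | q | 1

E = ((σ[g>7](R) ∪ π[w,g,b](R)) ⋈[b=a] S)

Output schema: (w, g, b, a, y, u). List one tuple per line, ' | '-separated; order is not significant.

Subexpression sizes:
  R → 4
  σ[g>7](R) → 1
  R → 4
  π[w,g,b](R) → 4
  (σ[g>7](R) ∪ π[w,g,b](R)) → 5
  S → 3
  ((σ[g>7](R) ∪ π[w,g,b](R)) ⋈[b=a] S) → 4

== RESULT ==
w | g | b | a | y | u
p | 8 | 6 | 6 | s | s
p | 8 | 6 | 6 | s | s
q | 7 | 9 | 9 | p | p
r | 6 | 1 | 1 | q | p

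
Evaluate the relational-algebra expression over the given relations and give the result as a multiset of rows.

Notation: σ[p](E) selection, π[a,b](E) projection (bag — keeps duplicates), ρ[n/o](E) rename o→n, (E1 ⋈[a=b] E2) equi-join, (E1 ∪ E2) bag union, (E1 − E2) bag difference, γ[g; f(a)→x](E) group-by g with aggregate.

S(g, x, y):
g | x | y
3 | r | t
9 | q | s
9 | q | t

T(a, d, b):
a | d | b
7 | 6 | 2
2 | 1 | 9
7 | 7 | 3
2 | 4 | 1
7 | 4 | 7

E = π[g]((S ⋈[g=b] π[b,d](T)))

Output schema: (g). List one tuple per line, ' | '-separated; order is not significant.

Stepwise |·|:
  S → 3
  T → 5
  π[b,d](T) → 5
  (S ⋈[g=b] π[b,d](T)) → 3
  π[g]((S ⋈[g=b] π[b,d](T))) → 3

== RESULT ==
g
3
9
9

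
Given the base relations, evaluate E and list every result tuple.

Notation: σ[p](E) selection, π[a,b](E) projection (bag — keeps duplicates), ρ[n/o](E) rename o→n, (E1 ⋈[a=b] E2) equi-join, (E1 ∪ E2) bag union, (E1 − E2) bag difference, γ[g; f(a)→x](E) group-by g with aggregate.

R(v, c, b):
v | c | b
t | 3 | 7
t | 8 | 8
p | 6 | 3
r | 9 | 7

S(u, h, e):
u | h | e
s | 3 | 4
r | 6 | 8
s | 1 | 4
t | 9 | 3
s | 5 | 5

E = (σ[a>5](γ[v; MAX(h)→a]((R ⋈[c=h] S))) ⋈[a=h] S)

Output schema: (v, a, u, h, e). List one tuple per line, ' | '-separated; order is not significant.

Per-node cardinality:
  R → 4
  S → 5
  (R ⋈[c=h] S) → 3
  γ[v; MAX(h)→a]((R ⋈[c=h] S)) → 3
  σ[a>5](γ[v; MAX(h)→a]((R ⋈[c=h] S))) → 2
  S → 5
  (σ[a>5](γ[v; MAX(h)→a]((R ⋈[c=h] S))) ⋈[a=h] S) → 2

== RESULT ==
v | a | u | h | e
p | 6 | r | 6 | 8
r | 9 | t | 9 | 3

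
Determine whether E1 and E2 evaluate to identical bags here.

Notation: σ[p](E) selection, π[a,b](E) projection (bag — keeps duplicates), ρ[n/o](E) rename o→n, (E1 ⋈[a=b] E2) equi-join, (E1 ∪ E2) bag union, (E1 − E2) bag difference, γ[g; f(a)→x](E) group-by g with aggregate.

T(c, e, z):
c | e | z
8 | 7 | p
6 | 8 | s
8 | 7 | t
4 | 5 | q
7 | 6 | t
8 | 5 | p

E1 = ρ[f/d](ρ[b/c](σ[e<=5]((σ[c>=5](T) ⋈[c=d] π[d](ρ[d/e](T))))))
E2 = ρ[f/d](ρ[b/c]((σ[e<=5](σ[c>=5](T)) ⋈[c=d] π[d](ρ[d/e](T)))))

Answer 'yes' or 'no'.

E1 row counts bottom-up:
  T → 6
  σ[c>=5](T) → 5
  T → 6
  ρ[d/e](T) → 6
  π[d](ρ[d/e](T)) → 6
  (σ[c>=5](T) ⋈[c=d] π[d](ρ[d/e](T))) → 6
  σ[e<=5]((σ[c>=5](T) ⋈[c=d] π[d](ρ[d/e](T)))) → 1
  ρ[b/c](σ[e<=5]((σ[c>=5](T) ⋈[c=d] π[d](ρ[d/e](T))))) → 1
  ρ[f/d](ρ[b/c](σ[e<=5]((σ[c>=5](T) ⋈[c=d] π[d](ρ[d/e](T)))))) → 1
E2 row counts bottom-up:
  T → 6
  σ[c>=5](T) → 5
  σ[e<=5](σ[c>=5](T)) → 1
  T → 6
  ρ[d/e](T) → 6
  π[d](ρ[d/e](T)) → 6
  (σ[e<=5](σ[c>=5](T)) ⋈[c=d] π[d](ρ[d/e](T))) → 1
  ρ[b/c]((σ[e<=5](σ[c>=5](T)) ⋈[c=d] π[d](ρ[d/e](T)))) → 1
  ρ[f/d](ρ[b/c]((σ[e<=5](σ[c>=5](T)) ⋈[c=d] π[d](ρ[d/e](T))))) → 1

E1 and E2 produce the same multiset:
b | e | z | f
8 | 5 | p | 8

yes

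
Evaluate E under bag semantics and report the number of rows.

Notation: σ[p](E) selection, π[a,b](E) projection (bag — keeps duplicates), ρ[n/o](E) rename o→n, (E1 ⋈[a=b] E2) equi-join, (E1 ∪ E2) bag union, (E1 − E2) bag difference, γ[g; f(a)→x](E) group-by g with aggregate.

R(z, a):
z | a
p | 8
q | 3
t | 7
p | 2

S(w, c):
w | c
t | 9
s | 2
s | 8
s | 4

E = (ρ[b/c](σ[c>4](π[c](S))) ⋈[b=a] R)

Subexpression sizes:
  S → 4
  π[c](S) → 4
  σ[c>4](π[c](S)) → 2
  ρ[b/c](σ[c>4](π[c](S))) → 2
  R → 4
  (ρ[b/c](σ[c>4](π[c](S))) ⋈[b=a] R) → 1

|E| = 1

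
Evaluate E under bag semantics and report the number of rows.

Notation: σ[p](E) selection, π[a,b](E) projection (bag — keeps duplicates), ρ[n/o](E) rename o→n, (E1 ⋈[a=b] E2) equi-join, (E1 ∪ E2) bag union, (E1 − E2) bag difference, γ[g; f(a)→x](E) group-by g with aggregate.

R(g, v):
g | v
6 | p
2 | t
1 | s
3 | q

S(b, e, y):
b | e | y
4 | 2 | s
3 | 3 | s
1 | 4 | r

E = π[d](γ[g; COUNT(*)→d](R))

Subexpression sizes:
  R → 4
  γ[g; COUNT(*)→d](R) → 4
  π[d](γ[g; COUNT(*)→d](R)) → 4

|E| = 4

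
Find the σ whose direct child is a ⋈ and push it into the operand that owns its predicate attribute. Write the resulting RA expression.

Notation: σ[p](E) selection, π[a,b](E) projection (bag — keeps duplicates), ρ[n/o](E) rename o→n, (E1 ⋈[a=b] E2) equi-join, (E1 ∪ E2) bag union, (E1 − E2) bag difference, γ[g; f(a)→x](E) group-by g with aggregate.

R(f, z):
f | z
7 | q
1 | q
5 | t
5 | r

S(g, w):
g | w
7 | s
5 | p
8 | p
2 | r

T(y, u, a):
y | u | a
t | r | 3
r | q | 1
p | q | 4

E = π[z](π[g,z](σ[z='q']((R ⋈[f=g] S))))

σ filters on z, owned by the left side.
E' = π[z](π[g,z]((σ[z='q'](R) ⋈[f=g] S)))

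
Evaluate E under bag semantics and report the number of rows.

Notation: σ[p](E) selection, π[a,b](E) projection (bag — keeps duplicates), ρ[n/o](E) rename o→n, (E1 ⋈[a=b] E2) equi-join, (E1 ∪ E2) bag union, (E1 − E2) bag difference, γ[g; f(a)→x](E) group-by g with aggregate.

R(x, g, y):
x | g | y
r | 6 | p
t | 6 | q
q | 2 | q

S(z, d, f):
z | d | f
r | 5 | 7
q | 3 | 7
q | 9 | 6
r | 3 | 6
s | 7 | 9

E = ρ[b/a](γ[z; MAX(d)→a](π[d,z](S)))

Per-node cardinality:
  S → 5
  π[d,z](S) → 5
  γ[z; MAX(d)→a](π[d,z](S)) → 3
  ρ[b/a](γ[z; MAX(d)→a](π[d,z](S))) → 3

|E| = 3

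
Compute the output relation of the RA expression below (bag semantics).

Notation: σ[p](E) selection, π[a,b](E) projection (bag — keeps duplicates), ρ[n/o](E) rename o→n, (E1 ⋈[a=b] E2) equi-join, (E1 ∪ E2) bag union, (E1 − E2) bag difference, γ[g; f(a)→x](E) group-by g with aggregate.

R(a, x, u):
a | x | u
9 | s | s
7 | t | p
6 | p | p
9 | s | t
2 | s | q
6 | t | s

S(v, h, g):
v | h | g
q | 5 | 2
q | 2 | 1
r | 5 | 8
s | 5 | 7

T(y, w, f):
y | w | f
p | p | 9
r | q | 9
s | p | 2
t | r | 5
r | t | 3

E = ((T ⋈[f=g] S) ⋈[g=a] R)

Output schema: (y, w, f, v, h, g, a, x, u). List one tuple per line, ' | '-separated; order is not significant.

Stepwise |·|:
  T → 5
  S → 4
  (T ⋈[f=g] S) → 1
  R → 6
  ((T ⋈[f=g] S) ⋈[g=a] R) → 1

== RESULT ==
y | w | f | v | h | g | a | x | u
s | p | 2 | q | 5 | 2 | 2 | s | q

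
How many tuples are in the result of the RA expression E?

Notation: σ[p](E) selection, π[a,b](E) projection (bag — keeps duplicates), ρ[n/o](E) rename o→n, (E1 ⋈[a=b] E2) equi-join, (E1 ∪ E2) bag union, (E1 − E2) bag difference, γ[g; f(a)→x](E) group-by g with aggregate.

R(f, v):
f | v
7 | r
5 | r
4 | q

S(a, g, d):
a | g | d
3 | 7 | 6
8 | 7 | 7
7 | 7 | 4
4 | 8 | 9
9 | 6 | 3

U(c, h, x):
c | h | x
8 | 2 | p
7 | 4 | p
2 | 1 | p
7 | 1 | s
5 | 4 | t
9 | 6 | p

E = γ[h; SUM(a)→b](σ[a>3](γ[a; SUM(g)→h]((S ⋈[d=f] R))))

Stepwise |·|:
  S → 5
  R → 3
  (S ⋈[d=f] R) → 2
  γ[a; SUM(g)→h]((S ⋈[d=f] R)) → 2
  σ[a>3](γ[a; SUM(g)→h]((S ⋈[d=f] R))) → 2
  γ[h; SUM(a)→b](σ[a>3](γ[a; SUM(g)→h]((S ⋈[d=f] R)))) → 1

|E| = 1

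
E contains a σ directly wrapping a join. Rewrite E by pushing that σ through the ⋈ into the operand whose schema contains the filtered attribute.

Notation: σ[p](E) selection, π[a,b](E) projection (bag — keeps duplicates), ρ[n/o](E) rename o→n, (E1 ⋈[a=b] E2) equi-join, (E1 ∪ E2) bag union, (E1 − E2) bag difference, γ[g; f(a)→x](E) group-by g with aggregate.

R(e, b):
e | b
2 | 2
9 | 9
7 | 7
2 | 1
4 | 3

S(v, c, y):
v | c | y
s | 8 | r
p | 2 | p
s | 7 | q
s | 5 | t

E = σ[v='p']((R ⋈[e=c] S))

σ filters on v, owned by the right side.
E' = (R ⋈[e=c] σ[v='p'](S))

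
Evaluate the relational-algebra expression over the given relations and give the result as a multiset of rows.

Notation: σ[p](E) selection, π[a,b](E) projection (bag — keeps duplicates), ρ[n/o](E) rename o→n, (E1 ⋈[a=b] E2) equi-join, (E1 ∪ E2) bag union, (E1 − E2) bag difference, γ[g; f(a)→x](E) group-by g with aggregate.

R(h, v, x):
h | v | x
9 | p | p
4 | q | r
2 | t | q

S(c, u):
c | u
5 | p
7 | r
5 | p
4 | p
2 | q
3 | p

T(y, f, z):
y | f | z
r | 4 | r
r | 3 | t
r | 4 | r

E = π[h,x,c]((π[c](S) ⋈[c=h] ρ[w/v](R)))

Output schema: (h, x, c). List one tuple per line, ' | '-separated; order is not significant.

Per-node cardinality:
  S → 6
  π[c](S) → 6
  R → 3
  ρ[w/v](R) → 3
  (π[c](S) ⋈[c=h] ρ[w/v](R)) → 2
  π[h,x,c]((π[c](S) ⋈[c=h] ρ[w/v](R))) → 2

== RESULT ==
h | x | c
2 | q | 2
4 | r | 4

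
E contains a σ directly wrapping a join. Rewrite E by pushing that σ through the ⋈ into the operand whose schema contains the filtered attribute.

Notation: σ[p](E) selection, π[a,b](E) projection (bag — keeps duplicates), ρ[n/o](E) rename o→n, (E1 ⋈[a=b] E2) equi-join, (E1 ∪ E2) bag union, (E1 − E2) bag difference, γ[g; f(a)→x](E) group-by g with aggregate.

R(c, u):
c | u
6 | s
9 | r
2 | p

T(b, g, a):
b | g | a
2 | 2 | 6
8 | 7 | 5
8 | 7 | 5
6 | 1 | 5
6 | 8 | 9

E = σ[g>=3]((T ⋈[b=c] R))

σ filters on g, owned by the left side.
E' = (σ[g>=3](T) ⋈[b=c] R)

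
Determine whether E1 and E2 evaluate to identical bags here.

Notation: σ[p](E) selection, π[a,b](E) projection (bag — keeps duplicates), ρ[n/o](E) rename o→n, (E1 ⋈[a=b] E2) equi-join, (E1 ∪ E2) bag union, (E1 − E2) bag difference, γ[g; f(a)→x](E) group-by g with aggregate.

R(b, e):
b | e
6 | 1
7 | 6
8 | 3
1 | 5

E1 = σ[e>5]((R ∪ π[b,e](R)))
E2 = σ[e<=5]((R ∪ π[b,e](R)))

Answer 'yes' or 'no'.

E1 row counts bottom-up:
  R → 4
  R → 4
  π[b,e](R) → 4
  (R ∪ π[b,e](R)) → 8
  σ[e>5]((R ∪ π[b,e](R))) → 2
E2 row counts bottom-up:
  R → 4
  R → 4
  π[b,e](R) → 4
  (R ∪ π[b,e](R)) → 8
  σ[e<=5]((R ∪ π[b,e](R))) → 6

E1 result:
b | e
7 | 6
7 | 6
E2 result:
b | e
1 | 5
1 | 5
6 | 1
6 | 1
8 | 3
8 | 3
Witness: (6, 1) appears 0× in E1 but 2× in E2.

no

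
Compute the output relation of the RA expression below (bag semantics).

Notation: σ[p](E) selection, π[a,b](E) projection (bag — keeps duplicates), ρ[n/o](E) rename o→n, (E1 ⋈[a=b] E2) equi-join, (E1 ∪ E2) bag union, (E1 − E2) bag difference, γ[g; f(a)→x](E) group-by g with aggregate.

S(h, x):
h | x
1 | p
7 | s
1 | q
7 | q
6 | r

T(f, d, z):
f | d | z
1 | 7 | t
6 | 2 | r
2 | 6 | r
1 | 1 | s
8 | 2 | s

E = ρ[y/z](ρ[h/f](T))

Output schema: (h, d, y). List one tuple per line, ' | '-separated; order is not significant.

Subexpression sizes:
  T → 5
  ρ[h/f](T) → 5
  ρ[y/z](ρ[h/f](T)) → 5

== RESULT ==
h | d | y
1 | 1 | s
1 | 7 | t
2 | 6 | r
6 | 2 | r
8 | 2 | s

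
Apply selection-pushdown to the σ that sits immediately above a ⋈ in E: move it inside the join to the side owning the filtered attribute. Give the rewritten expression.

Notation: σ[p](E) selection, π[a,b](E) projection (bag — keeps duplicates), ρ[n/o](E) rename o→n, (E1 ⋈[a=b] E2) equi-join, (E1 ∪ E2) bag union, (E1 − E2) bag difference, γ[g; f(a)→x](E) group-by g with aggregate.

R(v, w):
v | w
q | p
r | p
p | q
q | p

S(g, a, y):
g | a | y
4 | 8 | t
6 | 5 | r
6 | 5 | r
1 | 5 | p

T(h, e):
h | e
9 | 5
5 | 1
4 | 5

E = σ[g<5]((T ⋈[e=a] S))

σ filters on g, owned by the right side.
E' = (T ⋈[e=a] σ[g<5](S))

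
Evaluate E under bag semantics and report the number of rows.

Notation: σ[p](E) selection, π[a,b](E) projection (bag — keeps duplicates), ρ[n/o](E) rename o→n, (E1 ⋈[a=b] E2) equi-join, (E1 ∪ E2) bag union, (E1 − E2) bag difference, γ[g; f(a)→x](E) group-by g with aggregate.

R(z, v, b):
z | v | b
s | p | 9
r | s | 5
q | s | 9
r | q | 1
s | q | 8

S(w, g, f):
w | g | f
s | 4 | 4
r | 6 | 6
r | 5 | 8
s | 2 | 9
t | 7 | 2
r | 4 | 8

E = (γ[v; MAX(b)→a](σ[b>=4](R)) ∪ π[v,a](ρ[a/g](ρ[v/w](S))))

Stepwise |·|:
  R → 5
  σ[b>=4](R) → 4
  γ[v; MAX(b)→a](σ[b>=4](R)) → 3
  S → 6
  ρ[v/w](S) → 6
  ρ[a/g](ρ[v/w](S)) → 6
  π[v,a](ρ[a/g](ρ[v/w](S))) → 6
  (γ[v; MAX(b)→a](σ[b>=4](R)) ∪ π[v,a](ρ[a/g](ρ[v/w](S)))) → 9

|E| = 9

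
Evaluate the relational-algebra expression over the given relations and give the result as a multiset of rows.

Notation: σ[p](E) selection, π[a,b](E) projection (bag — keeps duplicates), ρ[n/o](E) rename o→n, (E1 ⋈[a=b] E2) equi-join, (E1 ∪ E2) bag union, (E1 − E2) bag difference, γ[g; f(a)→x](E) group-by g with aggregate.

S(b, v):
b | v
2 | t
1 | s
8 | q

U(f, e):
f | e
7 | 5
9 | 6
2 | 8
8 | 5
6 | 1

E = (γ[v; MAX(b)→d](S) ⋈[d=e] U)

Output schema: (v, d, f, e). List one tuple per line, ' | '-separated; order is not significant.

Row counts bottom-up:
  S → 3
  γ[v; MAX(b)→d](S) → 3
  U → 5
  (γ[v; MAX(b)→d](S) ⋈[d=e] U) → 2

== RESULT ==
v | d | f | e
q | 8 | 2 | 8
s | 1 | 6 | 1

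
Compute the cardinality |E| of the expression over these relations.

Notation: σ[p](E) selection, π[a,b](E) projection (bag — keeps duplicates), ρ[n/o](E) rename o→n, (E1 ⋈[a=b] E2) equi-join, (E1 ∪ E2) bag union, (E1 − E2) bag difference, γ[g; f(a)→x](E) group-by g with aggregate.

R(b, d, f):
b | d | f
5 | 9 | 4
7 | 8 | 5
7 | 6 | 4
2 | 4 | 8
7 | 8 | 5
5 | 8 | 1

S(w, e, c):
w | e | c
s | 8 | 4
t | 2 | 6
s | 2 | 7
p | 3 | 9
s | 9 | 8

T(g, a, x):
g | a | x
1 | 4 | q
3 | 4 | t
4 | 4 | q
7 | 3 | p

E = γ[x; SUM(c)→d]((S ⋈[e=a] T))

Per-node cardinality:
  S → 5
  T → 4
  (S ⋈[e=a] T) → 1
  γ[x; SUM(c)→d]((S ⋈[e=a] T)) → 1

|E| = 1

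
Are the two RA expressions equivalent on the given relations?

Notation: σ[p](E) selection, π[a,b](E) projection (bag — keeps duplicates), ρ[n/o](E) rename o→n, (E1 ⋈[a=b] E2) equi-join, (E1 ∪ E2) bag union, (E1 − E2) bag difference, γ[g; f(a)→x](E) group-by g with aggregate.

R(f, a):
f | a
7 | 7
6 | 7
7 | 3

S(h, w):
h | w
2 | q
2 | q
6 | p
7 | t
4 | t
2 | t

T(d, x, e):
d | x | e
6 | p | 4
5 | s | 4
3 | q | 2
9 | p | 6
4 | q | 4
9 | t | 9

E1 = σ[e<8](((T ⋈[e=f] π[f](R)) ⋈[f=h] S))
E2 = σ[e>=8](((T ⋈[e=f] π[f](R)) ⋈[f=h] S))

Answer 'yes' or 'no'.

E1 subexpression sizes:
  T → 6
  R → 3
  π[f](R) → 3
  (T ⋈[e=f] π[f](R)) → 1
  S → 6
  ((T ⋈[e=f] π[f](R)) ⋈[f=h] S) → 1
  σ[e<8](((T ⋈[e=f] π[f](R)) ⋈[f=h] S)) → 1
E2 subexpression sizes:
  T → 6
  R → 3
  π[f](R) → 3
  (T ⋈[e=f] π[f](R)) → 1
  S → 6
  ((T ⋈[e=f] π[f](R)) ⋈[f=h] S) → 1
  σ[e>=8](((T ⋈[e=f] π[f](R)) ⋈[f=h] S)) → 0

E1 result:
d | x | e | f | h | w
9 | p | 6 | 6 | 6 | p
E2 result:
d | x | e | f | h | w
(0 rows)
Witness: (9, 'p', 6, 6, 6, 'p') appears 1× in E1 but 0× in E2.

no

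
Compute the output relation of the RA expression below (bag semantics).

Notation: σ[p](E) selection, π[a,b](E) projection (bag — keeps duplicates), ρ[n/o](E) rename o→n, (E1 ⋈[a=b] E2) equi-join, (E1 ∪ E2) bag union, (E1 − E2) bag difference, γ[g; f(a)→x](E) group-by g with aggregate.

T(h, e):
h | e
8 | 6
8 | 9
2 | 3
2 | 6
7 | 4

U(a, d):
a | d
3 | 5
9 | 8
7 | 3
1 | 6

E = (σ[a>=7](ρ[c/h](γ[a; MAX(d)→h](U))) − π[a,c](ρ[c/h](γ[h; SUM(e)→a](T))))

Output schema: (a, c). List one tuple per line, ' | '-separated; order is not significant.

Row counts bottom-up:
  U → 4
  γ[a; MAX(d)→h](U) → 4
  ρ[c/h](γ[a; MAX(d)→h](U)) → 4
  σ[a>=7](ρ[c/h](γ[a; MAX(d)→h](U))) → 2
  T → 5
  γ[h; SUM(e)→a](T) → 3
  ρ[c/h](γ[h; SUM(e)→a](T)) → 3
  π[a,c](ρ[c/h](γ[h; SUM(e)→a](T))) → 3
  (σ[a>=7](ρ[c/h](γ[a; MAX(d)→h](U))) − π[a,c](ρ[c/h](γ[h; SUM(e)→a](T)))) → 2

== RESULT ==
a | c
7 | 3
9 | 8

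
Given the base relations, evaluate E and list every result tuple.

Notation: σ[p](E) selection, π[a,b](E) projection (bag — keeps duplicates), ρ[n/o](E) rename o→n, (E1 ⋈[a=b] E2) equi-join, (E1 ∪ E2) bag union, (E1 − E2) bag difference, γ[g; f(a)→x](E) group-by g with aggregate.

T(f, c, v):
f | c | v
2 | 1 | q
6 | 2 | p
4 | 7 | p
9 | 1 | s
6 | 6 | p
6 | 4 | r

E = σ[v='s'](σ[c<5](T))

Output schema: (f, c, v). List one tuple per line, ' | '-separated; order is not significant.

Stepwise |·|:
  T → 6
  σ[c<5](T) → 4
  σ[v='s'](σ[c<5](T)) → 1

== RESULT ==
f | c | v
9 | 1 | s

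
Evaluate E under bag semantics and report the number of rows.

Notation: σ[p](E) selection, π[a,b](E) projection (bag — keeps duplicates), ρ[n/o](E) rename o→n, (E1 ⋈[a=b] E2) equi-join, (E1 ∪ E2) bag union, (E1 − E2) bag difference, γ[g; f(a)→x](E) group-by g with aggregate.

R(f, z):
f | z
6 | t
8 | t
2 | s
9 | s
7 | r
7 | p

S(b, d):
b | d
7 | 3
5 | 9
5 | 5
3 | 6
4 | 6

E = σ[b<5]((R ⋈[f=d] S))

Subexpression sizes:
  R → 6
  S → 5
  (R ⋈[f=d] S) → 3
  σ[b<5]((R ⋈[f=d] S)) → 2

|E| = 2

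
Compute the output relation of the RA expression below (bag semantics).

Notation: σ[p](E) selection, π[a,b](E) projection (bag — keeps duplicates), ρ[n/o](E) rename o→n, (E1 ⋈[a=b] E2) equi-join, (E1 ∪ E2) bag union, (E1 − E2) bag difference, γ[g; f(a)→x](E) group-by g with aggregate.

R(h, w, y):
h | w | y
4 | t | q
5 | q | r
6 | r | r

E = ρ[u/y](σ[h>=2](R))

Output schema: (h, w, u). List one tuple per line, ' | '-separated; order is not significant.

Stepwise |·|:
  R → 3
  σ[h>=2](R) → 3
  ρ[u/y](σ[h>=2](R)) → 3

== RESULT ==
h | w | u
4 | t | q
5 | q | r
6 | r | r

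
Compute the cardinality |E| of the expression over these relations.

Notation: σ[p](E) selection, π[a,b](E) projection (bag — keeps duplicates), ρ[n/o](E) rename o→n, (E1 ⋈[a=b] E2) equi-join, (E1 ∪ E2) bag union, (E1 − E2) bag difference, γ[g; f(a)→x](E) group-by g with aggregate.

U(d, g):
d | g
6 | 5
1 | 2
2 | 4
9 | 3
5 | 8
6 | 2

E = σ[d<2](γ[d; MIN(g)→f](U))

Row counts bottom-up:
  U → 6
  γ[d; MIN(g)→f](U) → 5
  σ[d<2](γ[d; MIN(g)→f](U)) → 1

|E| = 1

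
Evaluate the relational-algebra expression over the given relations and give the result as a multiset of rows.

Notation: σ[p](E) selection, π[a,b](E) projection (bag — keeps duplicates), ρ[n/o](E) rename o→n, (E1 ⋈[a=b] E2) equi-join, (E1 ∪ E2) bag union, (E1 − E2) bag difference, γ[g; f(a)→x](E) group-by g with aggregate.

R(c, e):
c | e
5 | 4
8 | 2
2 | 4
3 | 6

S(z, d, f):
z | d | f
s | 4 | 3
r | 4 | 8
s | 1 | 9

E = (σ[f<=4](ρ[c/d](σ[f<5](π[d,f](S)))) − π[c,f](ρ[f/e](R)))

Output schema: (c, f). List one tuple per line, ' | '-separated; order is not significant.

Stepwise |·|:
  S → 3
  π[d,f](S) → 3
  σ[f<5](π[d,f](S)) → 1
  ρ[c/d](σ[f<5](π[d,f](S))) → 1
  σ[f<=4](ρ[c/d](σ[f<5](π[d,f](S)))) → 1
  R → 4
  ρ[f/e](R) → 4
  π[c,f](ρ[f/e](R)) → 4
  (σ[f<=4](ρ[c/d](σ[f<5](π[d,f](S)))) − π[c,f](ρ[f/e](R))) → 1

== RESULT ==
c | f
4 | 3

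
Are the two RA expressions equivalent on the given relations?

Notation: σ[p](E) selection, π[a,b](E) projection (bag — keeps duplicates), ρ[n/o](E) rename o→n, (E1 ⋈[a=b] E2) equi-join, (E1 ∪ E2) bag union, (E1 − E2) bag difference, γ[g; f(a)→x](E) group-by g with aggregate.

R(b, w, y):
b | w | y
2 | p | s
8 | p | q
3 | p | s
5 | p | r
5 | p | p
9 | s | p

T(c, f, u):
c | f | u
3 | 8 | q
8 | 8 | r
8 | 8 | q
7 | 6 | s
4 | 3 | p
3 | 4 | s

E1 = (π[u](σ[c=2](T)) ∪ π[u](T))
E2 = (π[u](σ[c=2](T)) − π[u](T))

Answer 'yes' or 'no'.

E1 subexpression sizes:
  T → 6
  σ[c=2](T) → 0
  π[u](σ[c=2](T)) → 0
  T → 6
  π[u](T) → 6
  (π[u](σ[c=2](T)) ∪ π[u](T)) → 6
E2 subexpression sizes:
  T → 6
  σ[c=2](T) → 0
  π[u](σ[c=2](T)) → 0
  T → 6
  π[u](T) → 6
  (π[u](σ[c=2](T)) − π[u](T)) → 0

E1 result:
u
p
q
q
r
s
s
E2 result:
u
(0 rows)
Witness: ('p',) appears 1× in E1 but 0× in E2.

no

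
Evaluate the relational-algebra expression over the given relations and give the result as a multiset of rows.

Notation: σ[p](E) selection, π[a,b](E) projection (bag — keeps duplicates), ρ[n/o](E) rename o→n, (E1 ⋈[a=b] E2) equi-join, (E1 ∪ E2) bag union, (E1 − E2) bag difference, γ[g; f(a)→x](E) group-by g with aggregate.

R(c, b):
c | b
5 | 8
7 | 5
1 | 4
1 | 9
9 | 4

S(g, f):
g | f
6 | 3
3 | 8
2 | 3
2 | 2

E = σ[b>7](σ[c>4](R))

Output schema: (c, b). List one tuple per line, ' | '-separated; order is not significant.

Per-node cardinality:
  R → 5
  σ[c>4](R) → 3
  σ[b>7](σ[c>4](R)) → 1

== RESULT ==
c | b
5 | 8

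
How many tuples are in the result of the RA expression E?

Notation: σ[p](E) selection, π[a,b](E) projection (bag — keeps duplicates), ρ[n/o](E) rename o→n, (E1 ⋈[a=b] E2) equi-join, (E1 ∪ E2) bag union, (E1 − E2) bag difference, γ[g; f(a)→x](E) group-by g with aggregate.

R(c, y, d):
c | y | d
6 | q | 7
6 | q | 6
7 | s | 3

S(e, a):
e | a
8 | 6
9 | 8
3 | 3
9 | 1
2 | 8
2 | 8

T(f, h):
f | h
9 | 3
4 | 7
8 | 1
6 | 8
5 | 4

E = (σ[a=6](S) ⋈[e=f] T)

Per-node cardinality:
  S → 6
  σ[a=6](S) → 1
  T → 5
  (σ[a=6](S) ⋈[e=f] T) → 1

|E| = 1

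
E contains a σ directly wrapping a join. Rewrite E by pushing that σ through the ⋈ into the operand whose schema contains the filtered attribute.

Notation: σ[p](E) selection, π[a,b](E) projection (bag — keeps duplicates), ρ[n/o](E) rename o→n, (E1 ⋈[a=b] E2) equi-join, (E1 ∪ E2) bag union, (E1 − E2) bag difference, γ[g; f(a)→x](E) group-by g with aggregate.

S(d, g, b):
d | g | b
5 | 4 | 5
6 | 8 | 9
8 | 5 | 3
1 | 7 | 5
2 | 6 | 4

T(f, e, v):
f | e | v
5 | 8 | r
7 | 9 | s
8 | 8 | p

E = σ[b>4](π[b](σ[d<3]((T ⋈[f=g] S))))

σ filters on d, owned by the right side.
E' = σ[b>4](π[b]((T ⋈[f=g] σ[d<3](S))))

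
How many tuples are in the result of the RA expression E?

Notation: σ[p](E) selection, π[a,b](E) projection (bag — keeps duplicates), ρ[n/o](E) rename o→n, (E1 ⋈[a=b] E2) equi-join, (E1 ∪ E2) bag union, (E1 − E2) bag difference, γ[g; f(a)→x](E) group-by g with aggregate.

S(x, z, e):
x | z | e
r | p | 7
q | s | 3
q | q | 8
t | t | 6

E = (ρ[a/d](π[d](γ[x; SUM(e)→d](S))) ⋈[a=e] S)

Row counts bottom-up:
  S → 4
  γ[x; SUM(e)→d](S) → 3
  π[d](γ[x; SUM(e)→d](S)) → 3
  ρ[a/d](π[d](γ[x; SUM(e)→d](S))) → 3
  S → 4
  (ρ[a/d](π[d](γ[x; SUM(e)→d](S))) ⋈[a=e] S) → 2

|E| = 2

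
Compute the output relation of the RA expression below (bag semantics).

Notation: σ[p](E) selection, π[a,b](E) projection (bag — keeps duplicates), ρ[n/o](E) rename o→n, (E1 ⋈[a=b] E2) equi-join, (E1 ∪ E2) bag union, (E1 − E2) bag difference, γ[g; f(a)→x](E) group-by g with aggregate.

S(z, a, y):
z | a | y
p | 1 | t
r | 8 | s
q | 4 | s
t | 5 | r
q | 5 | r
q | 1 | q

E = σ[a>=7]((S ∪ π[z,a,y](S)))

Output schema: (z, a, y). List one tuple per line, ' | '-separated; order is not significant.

Stepwise |·|:
  S → 6
  S → 6
  π[z,a,y](S) → 6
  (S ∪ π[z,a,y](S)) → 12
  σ[a>=7]((S ∪ π[z,a,y](S))) → 2

== RESULT ==
z | a | y
r | 8 | s
r | 8 | s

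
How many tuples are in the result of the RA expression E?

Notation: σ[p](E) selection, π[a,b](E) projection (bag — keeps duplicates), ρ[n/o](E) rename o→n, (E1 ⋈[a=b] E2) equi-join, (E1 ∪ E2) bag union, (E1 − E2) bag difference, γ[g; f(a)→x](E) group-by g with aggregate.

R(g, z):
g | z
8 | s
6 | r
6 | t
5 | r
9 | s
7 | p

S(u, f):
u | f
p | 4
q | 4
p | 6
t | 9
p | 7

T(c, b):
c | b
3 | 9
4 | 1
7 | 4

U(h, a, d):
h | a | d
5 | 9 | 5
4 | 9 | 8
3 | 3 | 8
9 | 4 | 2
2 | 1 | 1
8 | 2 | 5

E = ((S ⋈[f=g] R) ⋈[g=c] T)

Per-node cardinality:
  S → 5
  R → 6
  (S ⋈[f=g] R) → 4
  T → 3
  ((S ⋈[f=g] R) ⋈[g=c] T) → 1

|E| = 1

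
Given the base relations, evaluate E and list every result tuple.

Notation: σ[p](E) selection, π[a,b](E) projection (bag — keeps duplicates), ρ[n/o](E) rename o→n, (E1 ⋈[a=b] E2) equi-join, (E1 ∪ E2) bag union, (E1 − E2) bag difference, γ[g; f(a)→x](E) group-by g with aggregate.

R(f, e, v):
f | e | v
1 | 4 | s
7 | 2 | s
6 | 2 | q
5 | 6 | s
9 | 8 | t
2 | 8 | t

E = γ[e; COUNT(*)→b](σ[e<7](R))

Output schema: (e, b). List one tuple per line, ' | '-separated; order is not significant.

Stepwise |·|:
  R → 6
  σ[e<7](R) → 4
  γ[e; COUNT(*)→b](σ[e<7](R)) → 3

== RESULT ==
e | b
2 | 2
4 | 1
6 | 1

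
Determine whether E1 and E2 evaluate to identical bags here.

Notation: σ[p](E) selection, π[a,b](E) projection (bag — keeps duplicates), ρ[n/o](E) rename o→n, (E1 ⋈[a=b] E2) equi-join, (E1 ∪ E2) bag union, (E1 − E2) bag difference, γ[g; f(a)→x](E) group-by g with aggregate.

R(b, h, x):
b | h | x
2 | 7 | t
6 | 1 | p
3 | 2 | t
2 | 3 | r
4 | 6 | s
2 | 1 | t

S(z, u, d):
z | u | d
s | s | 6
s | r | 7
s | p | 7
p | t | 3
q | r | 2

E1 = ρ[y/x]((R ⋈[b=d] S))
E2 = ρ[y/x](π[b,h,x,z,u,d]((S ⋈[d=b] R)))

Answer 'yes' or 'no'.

E1 subexpression sizes:
  R → 6
  S → 5
  (R ⋈[b=d] S) → 5
  ρ[y/x]((R ⋈[b=d] S)) → 5
E2 subexpression sizes:
  S → 5
  R → 6
  (S ⋈[d=b] R) → 5
  π[b,h,x,z,u,d]((S ⋈[d=b] R)) → 5
  ρ[y/x](π[b,h,x,z,u,d]((S ⋈[d=b] R))) → 5

E1 and E2 produce the same multiset:
b | h | y | z | u | d
2 | 1 | t | q | r | 2
2 | 3 | r | q | r | 2
2 | 7 | t | q | r | 2
3 | 2 | t | p | t | 3
6 | 1 | p | s | s | 6

yes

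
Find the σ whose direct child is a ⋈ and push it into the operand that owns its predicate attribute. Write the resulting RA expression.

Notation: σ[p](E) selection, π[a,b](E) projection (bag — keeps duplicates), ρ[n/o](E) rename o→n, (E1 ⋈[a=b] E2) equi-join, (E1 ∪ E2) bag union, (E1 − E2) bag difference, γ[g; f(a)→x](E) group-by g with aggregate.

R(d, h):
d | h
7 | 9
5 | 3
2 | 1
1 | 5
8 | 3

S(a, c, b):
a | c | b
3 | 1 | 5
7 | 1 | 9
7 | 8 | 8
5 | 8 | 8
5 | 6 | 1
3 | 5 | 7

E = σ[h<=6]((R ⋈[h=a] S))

σ filters on h, owned by the left side.
E' = (σ[h<=6](R) ⋈[h=a] S)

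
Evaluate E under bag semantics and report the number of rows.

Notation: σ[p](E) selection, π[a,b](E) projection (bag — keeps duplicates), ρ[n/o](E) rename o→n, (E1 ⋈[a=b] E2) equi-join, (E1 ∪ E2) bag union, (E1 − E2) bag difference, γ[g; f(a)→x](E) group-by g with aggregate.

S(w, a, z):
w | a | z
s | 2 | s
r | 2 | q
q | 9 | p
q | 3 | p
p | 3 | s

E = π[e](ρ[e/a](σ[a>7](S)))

Row counts bottom-up:
  S → 5
  σ[a>7](S) → 1
  ρ[e/a](σ[a>7](S)) → 1
  π[e](ρ[e/a](σ[a>7](S))) → 1

|E| = 1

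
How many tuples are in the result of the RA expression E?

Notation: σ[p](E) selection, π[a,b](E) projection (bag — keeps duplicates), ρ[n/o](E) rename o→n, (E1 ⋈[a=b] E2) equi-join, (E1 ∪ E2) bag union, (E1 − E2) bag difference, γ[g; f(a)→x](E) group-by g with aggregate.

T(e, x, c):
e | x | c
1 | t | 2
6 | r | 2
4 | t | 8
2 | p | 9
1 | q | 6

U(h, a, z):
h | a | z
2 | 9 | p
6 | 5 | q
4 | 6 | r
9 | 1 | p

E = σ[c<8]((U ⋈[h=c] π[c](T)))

Stepwise |·|:
  U → 4
  T → 5
  π[c](T) → 5
  (U ⋈[h=c] π[c](T)) → 4
  σ[c<8]((U ⋈[h=c] π[c](T))) → 3

|E| = 3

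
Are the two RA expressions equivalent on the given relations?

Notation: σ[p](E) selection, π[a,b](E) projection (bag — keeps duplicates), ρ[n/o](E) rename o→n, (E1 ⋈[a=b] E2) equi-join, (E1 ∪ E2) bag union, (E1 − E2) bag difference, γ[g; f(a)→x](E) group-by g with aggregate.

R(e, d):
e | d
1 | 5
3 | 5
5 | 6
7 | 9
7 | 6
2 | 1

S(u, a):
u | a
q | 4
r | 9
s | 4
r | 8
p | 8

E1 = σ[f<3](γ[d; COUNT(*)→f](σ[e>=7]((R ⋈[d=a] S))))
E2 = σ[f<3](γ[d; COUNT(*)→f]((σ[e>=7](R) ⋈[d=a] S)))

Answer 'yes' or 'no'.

E1 stepwise |·|:
  R → 6
  S → 5
  (R ⋈[d=a] S) → 1
  σ[e>=7]((R ⋈[d=a] S)) → 1
  γ[d; COUNT(*)→f](σ[e>=7]((R ⋈[d=a] S))) → 1
  σ[f<3](γ[d; COUNT(*)→f](σ[e>=7]((R ⋈[d=a] S)))) → 1
E2 stepwise |·|:
  R → 6
  σ[e>=7](R) → 2
  S → 5
  (σ[e>=7](R) ⋈[d=a] S) → 1
  γ[d; COUNT(*)→f]((σ[e>=7](R) ⋈[d=a] S)) → 1
  σ[f<3](γ[d; COUNT(*)→f]((σ[e>=7](R) ⋈[d=a] S))) → 1

E1 and E2 produce the same multiset:
d | f
9 | 1

yes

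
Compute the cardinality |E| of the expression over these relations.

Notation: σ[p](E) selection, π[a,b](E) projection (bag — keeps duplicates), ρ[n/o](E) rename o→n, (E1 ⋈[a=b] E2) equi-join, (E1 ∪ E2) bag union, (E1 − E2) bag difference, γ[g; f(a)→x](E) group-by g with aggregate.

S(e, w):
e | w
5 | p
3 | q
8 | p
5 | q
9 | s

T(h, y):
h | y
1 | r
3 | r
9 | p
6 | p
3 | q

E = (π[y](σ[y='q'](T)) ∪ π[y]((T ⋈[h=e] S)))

Row counts bottom-up:
  T → 5
  σ[y='q'](T) → 1
  π[y](σ[y='q'](T)) → 1
  T → 5
  S → 5
  (T ⋈[h=e] S) → 3
  π[y]((T ⋈[h=e] S)) → 3
  (π[y](σ[y='q'](T)) ∪ π[y]((T ⋈[h=e] S))) → 4

|E| = 4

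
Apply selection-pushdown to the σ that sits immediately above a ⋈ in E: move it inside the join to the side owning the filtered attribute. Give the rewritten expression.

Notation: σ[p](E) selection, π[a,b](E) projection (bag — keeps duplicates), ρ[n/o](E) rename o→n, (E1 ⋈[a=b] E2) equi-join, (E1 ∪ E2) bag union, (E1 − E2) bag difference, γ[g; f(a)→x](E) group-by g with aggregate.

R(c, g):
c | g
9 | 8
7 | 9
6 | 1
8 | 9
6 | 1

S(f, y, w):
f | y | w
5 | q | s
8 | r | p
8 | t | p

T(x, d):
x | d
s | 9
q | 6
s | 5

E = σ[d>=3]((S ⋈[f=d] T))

σ filters on d, owned by the right side.
E' = (S ⋈[f=d] σ[d>=3](T))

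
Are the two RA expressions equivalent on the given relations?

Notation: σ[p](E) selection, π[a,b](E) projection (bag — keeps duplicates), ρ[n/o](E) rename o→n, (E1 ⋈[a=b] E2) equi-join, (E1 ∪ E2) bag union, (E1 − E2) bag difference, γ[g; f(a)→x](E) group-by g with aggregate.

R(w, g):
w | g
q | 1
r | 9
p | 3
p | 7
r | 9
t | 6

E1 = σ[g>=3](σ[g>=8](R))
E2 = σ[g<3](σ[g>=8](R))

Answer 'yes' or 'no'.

E1 subexpression sizes:
  R → 6
  σ[g>=8](R) → 2
  σ[g>=3](σ[g>=8](R)) → 2
E2 subexpression sizes:
  R → 6
  σ[g>=8](R) → 2
  σ[g<3](σ[g>=8](R)) → 0

E1 result:
w | g
r | 9
r | 9
E2 result:
w | g
(0 rows)
Witness: ('r', 9) appears 2× in E1 but 0× in E2.

no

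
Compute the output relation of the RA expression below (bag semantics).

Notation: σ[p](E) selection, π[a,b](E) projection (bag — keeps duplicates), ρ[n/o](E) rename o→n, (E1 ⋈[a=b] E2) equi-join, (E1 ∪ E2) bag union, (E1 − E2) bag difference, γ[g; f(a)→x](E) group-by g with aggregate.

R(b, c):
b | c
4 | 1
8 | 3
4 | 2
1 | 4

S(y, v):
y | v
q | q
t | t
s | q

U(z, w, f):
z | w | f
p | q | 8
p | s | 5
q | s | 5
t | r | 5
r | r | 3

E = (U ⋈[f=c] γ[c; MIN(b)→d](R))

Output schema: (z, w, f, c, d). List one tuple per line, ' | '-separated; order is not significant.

Row counts bottom-up:
  U → 5
  R → 4
  γ[c; MIN(b)→d](R) → 4
  (U ⋈[f=c] γ[c; MIN(b)→d](R)) → 1

== RESULT ==
z | w | f | c | d
r | r | 3 | 3 | 8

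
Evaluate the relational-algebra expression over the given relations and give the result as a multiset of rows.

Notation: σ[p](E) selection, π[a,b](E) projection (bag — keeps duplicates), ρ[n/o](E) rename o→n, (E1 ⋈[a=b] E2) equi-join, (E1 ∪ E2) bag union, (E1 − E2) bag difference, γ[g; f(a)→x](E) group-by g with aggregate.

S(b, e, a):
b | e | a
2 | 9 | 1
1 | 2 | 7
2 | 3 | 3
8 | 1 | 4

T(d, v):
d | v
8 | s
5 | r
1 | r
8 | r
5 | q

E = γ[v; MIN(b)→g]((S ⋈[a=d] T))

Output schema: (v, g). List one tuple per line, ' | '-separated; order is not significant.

Stepwise |·|:
  S → 4
  T → 5
  (S ⋈[a=d] T) → 1
  γ[v; MIN(b)→g]((S ⋈[a=d] T)) → 1

== RESULT ==
v | g
r | 2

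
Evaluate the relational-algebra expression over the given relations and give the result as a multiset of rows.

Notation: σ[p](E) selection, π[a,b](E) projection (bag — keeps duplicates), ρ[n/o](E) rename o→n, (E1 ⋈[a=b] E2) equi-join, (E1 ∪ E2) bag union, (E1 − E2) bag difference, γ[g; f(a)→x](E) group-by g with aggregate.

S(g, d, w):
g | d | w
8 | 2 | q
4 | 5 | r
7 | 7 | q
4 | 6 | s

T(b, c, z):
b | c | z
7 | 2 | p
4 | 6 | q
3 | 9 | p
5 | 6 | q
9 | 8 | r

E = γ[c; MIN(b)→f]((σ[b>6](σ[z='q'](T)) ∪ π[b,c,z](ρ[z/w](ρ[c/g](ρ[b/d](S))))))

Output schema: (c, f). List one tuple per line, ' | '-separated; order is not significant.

Subexpression sizes:
  T → 5
  σ[z='q'](T) → 2
  σ[b>6](σ[z='q'](T)) → 0
  S → 4
  ρ[b/d](S) → 4
  ρ[c/g](ρ[b/d](S)) → 4
  ρ[z/w](ρ[c/g](ρ[b/d](S))) → 4
  π[b,c,z](ρ[z/w](ρ[c/g](ρ[b/d](S)))) → 4
  (σ[b>6](σ[z='q'](T)) ∪ π[b,c,z](ρ[z/w](ρ[c/g](ρ[b/d](S))))) → 4
  γ[c; MIN(b)→f]((σ[b>6](σ[z='q'](T)) ∪ π[b,c,z](ρ[z/w](ρ[c/g](ρ[b/d](S)))))) → 3

== RESULT ==
c | f
4 | 5
7 | 7
8 | 2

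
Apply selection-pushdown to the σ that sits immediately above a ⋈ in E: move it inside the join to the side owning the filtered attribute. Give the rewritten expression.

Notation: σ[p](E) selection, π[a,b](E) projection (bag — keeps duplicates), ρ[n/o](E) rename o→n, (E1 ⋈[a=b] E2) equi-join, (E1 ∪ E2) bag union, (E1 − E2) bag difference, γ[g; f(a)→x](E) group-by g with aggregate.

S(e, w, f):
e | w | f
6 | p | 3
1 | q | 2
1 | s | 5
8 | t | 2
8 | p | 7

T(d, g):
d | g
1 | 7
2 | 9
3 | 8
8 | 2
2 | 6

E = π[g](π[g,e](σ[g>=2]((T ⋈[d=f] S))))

σ filters on g, owned by the left side.
E' = π[g](π[g,e]((σ[g>=2](T) ⋈[d=f] S)))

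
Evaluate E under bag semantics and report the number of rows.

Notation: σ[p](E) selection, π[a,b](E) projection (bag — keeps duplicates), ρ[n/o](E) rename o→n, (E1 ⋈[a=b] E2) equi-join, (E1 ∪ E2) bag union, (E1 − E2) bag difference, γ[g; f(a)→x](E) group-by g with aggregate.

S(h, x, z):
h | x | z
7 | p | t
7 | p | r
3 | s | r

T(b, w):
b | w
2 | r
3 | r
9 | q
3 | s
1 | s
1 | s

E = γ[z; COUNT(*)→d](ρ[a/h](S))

Subexpression sizes:
  S → 3
  ρ[a/h](S) → 3
  γ[z; COUNT(*)→d](ρ[a/h](S)) → 2

|E| = 2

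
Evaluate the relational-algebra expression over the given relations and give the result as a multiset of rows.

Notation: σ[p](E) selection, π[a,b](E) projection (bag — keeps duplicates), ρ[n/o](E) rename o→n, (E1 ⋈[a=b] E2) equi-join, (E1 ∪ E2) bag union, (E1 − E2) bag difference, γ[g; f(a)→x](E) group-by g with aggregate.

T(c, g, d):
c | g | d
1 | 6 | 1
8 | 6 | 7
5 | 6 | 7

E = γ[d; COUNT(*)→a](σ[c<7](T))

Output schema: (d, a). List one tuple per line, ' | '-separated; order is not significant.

Stepwise |·|:
  T → 3
  σ[c<7](T) → 2
  γ[d; COUNT(*)→a](σ[c<7](T)) → 2

== RESULT ==
d | a
1 | 1
7 | 1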